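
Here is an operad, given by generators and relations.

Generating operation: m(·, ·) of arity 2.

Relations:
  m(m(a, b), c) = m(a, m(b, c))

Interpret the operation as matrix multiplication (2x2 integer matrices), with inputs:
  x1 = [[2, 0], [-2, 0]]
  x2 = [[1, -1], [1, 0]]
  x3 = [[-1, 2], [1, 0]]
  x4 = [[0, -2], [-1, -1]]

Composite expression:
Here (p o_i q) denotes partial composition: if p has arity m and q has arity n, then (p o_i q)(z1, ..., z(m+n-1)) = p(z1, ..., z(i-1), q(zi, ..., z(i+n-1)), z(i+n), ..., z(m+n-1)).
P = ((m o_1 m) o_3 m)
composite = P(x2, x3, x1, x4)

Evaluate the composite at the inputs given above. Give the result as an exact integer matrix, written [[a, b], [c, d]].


[[0, 16], [0, 12]]

m(x2, x3) = [[-2, 2], [-1, 2]]
m(x1, x4) = [[0, -4], [0, 4]]
m(m(x2, x3), m(x1, x4)) = [[0, 16], [0, 12]]


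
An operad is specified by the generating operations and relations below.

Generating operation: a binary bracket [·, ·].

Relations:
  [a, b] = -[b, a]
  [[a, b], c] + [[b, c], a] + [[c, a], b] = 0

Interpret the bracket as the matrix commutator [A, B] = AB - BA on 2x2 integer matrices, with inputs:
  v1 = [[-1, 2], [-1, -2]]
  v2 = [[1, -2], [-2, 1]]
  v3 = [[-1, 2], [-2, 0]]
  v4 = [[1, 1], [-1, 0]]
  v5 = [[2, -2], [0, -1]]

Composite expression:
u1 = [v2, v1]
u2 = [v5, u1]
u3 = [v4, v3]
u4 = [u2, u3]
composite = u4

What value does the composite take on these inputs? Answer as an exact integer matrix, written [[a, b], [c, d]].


[v2, v1] = [[6, 2], [-2, -6]]
[v5, [v2, v1]] = [[4, 30], [6, -4]]
[v4, v3] = [[0, 3], [3, 0]]
[[v5, [v2, v1]], [v4, v3]] = [[72, 24], [-24, -72]]

[[72, 24], [-24, -72]]


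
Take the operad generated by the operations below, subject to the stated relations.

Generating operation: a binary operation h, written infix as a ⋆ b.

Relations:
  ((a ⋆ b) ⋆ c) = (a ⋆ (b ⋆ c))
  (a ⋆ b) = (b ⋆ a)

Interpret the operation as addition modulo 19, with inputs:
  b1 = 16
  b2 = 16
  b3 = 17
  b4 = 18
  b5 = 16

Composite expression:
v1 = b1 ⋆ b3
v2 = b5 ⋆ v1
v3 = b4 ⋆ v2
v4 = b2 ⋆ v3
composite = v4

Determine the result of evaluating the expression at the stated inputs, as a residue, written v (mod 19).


7 (mod 19)

(b1 ⋆ b3) = 14
(b5 ⋆ (b1 ⋆ b3)) = 11
(b4 ⋆ (b5 ⋆ (b1 ⋆ b3))) = 10
(b2 ⋆ (b4 ⋆ (b5 ⋆ (b1 ⋆ b3)))) = 7


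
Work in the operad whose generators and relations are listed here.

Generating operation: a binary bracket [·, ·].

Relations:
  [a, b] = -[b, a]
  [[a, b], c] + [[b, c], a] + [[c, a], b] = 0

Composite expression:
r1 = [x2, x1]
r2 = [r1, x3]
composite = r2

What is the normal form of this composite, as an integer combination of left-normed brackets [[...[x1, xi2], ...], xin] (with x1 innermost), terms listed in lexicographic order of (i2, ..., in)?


-[[x1, x2], x3]

A multilinear Lie element is pinned by x1-initial words (x1 innermost).
Composite bracket: [[x2, x1], x3]
Each bracket splits as ab - ba, giving 4 signed words (2^2 = 4).
The x1-initial words carry the normal form:
  from x1x2x3, sign -1: term -[[x1, x2], x3]


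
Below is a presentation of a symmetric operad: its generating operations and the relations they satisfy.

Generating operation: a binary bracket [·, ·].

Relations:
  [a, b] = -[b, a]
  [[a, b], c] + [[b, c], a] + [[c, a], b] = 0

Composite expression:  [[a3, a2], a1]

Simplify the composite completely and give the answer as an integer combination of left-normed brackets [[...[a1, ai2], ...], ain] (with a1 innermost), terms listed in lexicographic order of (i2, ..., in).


A multilinear Lie element is pinned by a1-initial words (a1 innermost).
Composite bracket: [[a3, a2], a1]
Full expansion: 4 signed words from ab - ba (2^2 = 4).
Keep just the words that open with a1:
  a1a2a3 (sign +1) contributes +[[a1, a2], a3]
  a1a3a2 (sign -1) contributes -[[a1, a3], a2]

[[a1, a2], a3] - [[a1, a3], a2]


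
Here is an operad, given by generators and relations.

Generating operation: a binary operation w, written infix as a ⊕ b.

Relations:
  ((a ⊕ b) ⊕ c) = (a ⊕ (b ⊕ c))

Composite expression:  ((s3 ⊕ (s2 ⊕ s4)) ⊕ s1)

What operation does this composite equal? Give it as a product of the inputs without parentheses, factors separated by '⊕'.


s3 ⊕ s2 ⊕ s4 ⊕ s1

The w-tree's shape is irrelevant; the s-reading-order decides.
(s2 ⊕ s4) reduces to s2 ⊕ s4
(s3 ⊕ (s2 ⊕ s4)) reduces to s3 ⊕ s2 ⊕ s4
((s3 ⊕ (s2 ⊕ s4)) ⊕ s1) reduces to s3 ⊕ s2 ⊕ s4 ⊕ s1


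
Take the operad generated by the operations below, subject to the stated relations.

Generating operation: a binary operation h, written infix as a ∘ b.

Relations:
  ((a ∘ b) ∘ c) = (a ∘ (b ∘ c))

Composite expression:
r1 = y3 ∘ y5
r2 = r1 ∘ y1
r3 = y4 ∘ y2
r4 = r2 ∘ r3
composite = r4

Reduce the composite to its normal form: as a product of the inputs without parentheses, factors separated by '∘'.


y3 ∘ y5 ∘ y1 ∘ y4 ∘ y2

Associativity of h dissolves the nesting; only the y-input order survives.
(y3 ∘ y5) reduces to y3 ∘ y5
((y3 ∘ y5) ∘ y1) reduces to y3 ∘ y5 ∘ y1
(y4 ∘ y2) reduces to y4 ∘ y2
(((y3 ∘ y5) ∘ y1) ∘ (y4 ∘ y2)) reduces to y3 ∘ y5 ∘ y1 ∘ y4 ∘ y2


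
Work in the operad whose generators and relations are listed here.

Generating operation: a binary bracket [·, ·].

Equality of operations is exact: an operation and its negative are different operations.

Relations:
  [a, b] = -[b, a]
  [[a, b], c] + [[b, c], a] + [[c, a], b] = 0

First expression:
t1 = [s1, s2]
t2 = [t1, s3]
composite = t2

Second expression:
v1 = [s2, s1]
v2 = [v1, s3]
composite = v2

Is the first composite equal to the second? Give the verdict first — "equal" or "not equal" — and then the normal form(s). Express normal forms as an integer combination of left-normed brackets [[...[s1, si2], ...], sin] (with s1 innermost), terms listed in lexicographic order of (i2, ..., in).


not equal — first [[s1, s2], s3], second -[[s1, s2], s3]

The first composite normalizes to [[s1, s2], s3]
The second composite normalizes to -[[s1, s2], s3]
Different reductions; not equal.


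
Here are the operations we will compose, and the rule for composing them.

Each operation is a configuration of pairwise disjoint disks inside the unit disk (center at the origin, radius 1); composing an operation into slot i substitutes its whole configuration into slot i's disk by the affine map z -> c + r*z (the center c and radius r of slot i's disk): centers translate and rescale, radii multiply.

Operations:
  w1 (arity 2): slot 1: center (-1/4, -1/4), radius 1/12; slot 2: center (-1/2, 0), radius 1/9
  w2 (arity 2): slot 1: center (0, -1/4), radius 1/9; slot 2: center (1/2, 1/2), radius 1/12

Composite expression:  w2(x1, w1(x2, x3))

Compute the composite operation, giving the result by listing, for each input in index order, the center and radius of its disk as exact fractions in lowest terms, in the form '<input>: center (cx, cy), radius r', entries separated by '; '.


Nesting under w2 composes maps z -> c + r*z down each x-path.
tracing x1 down its 1-map path: center (0, -1/4), radius 1/9
tracing x2 down its 2-map path: center (23/48, 23/48), radius 1/144
tracing x3 down its 2-map path: center (11/24, 1/2), radius 1/108

x1: center (0, -1/4), radius 1/9; x2: center (23/48, 23/48), radius 1/144; x3: center (11/24, 1/2), radius 1/108


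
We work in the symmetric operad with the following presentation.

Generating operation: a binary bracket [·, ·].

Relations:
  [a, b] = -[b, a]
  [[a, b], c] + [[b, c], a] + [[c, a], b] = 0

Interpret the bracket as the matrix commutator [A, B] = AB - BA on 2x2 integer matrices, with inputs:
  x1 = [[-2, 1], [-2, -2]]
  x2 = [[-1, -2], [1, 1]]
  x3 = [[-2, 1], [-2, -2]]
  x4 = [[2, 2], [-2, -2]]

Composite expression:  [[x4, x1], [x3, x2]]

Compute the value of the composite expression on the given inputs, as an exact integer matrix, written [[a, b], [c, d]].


[[0, 16], [-32, 0]]


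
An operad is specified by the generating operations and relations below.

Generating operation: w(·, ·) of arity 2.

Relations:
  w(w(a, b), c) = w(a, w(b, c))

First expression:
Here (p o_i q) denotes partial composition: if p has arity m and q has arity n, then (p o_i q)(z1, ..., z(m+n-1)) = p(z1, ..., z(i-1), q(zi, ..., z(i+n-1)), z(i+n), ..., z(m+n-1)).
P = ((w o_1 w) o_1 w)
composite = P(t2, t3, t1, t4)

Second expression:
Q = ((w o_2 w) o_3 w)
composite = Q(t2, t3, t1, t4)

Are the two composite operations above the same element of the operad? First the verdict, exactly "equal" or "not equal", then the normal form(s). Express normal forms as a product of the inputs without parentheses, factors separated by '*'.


The first expression, normalized: t2 * t3 * t1 * t4
The second expression, normalized: t2 * t3 * t1 * t4
The normal forms match — equal.

equal: each reduces to t2 * t3 * t1 * t4


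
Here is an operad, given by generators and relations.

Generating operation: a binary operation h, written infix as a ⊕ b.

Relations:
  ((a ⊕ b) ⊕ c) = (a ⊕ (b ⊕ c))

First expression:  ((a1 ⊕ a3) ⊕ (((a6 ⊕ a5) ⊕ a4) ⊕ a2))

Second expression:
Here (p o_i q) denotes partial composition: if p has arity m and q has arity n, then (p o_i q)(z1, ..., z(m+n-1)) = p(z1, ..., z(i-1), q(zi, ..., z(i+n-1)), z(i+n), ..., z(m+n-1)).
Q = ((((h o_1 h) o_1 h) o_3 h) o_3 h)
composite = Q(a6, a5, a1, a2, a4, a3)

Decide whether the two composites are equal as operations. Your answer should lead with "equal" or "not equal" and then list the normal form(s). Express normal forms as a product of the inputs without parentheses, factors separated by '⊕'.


not equal — first a1 ⊕ a3 ⊕ a6 ⊕ a5 ⊕ a4 ⊕ a2, second a6 ⊕ a5 ⊕ a1 ⊕ a2 ⊕ a4 ⊕ a3

Normal form of the first expression: a1 ⊕ a3 ⊕ a6 ⊕ a5 ⊕ a4 ⊕ a2
Normal form of the second expression: a6 ⊕ a5 ⊕ a1 ⊕ a2 ⊕ a4 ⊕ a3
The normal forms differ: not equal.


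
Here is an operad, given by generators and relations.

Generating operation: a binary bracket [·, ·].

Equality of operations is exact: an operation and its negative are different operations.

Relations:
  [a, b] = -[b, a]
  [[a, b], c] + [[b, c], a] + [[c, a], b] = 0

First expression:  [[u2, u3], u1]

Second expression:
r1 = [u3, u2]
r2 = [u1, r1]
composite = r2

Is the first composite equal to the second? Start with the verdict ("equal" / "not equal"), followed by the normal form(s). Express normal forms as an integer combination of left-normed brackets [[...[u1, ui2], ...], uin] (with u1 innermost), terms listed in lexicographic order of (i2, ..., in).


equal — both sides give -[[u1, u2], u3] + [[u1, u3], u2]

Reducing the first expression gives -[[u1, u2], u3] + [[u1, u3], u2]
Reducing the second expression gives -[[u1, u2], u3] + [[u1, u3], u2]
Both agree, so they are equal.


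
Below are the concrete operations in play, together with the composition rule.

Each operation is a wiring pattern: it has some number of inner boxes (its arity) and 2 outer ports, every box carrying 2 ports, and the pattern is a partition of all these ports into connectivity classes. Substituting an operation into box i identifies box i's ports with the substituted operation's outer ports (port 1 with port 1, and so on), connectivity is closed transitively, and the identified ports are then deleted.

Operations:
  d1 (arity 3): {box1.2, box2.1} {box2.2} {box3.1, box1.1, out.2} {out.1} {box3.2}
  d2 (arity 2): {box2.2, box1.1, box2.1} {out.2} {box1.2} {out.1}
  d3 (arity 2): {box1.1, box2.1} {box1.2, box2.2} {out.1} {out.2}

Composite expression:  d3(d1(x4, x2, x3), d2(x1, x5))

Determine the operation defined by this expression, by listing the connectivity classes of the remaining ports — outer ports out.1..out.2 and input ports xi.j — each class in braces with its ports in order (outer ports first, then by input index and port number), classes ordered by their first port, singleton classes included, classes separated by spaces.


{out.1} {out.2} {x1.1, x5.1, x5.2} {x1.2} {x2.1, x4.2} {x2.2} {x3.1, x4.1} {x3.2}

After gluing at d3, chains via deleted ports link the x-ports.
stage d1: inputs (x4, x2, x3), connectivity {out.1} {out.2, x3.1, x4.1} {x2.1, x4.2} {x2.2} {x3.2}, out.j its boundary
stage d2: inputs (x1, x5), connectivity {out.1} {out.2} {x1.1, x5.1, x5.2} {x1.2}, out.j its boundary
stage d3: inputs (x4, x2, x3, x1, x5), connectivity {out.1} {out.2} {x1.1, x5.1, x5.2} {x1.2} {x2.1, x4.2} {x2.2} {x3.1, x4.1} {x3.2}, out.j its boundary


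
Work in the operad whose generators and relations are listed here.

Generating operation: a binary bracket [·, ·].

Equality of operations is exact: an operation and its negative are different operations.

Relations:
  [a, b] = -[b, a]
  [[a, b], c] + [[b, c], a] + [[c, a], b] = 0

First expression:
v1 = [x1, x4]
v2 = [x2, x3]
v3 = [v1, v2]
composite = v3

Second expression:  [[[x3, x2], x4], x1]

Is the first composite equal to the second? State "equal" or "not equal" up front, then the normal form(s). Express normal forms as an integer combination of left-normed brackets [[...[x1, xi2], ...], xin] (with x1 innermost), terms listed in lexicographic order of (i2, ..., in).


not equal; first: [[[x1, x4], x2], x3] - [[[x1, x4], x3], x2]; second: [[[x1, x2], x3], x4] - [[[x1, x3], x2], x4] - [[[x1, x4], x2], x3] + [[[x1, x4], x3], x2]

Normal form of the first expression: [[[x1, x4], x2], x3] - [[[x1, x4], x3], x2]
Normal form of the second expression: [[[x1, x2], x3], x4] - [[[x1, x3], x2], x4] - [[[x1, x4], x2], x3] + [[[x1, x4], x3], x2]
Distinct normal forms: not equal.


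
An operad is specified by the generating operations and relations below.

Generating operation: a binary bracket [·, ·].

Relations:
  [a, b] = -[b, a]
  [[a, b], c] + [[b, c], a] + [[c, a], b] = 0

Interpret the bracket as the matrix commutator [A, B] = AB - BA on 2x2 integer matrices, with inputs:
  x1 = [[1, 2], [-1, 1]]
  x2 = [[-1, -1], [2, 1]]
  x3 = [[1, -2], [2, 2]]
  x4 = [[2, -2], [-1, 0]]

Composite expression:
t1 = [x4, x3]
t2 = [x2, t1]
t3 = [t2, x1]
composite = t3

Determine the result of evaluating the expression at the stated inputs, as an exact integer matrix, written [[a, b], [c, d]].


[[60, 60], [30, -60]]

[x4, x3] = [[-6, -6], [-3, 6]]
[x2, [x4, x3]] = [[15, 0], [-30, -15]]
[[x2, [x4, x3]], x1] = [[60, 60], [30, -60]]


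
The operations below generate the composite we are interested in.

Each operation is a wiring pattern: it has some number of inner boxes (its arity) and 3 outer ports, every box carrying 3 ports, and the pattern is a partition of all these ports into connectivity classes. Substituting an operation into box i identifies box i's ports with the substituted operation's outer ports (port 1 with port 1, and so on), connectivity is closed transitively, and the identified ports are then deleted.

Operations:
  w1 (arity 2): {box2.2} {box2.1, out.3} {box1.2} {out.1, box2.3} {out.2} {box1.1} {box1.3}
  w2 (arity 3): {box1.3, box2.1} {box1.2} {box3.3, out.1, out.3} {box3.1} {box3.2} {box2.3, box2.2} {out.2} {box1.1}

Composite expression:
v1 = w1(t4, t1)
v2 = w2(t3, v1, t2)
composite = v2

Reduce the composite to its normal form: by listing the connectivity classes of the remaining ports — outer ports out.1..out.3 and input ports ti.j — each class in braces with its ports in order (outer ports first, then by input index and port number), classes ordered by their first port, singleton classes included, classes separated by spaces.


Two ports join when wires chain via w2-identified ports.
through w1, on inputs (t4, t1): {out.1, t1.3} {out.2} {out.3, t1.1} {t1.2} {t4.1} {t4.2} {t4.3} (out.j = stage outer ports)
through w2, on inputs (t3, t4, t1, t2): {out.1, out.3, t2.3} {out.2} {t1.1} {t1.2} {t1.3, t3.3} {t2.1} {t2.2} {t3.1} {t3.2} {t4.1} {t4.2} {t4.3} (out.j = stage outer ports)

{out.1, out.3, t2.3} {out.2} {t1.1} {t1.2} {t1.3, t3.3} {t2.1} {t2.2} {t3.1} {t3.2} {t4.1} {t4.2} {t4.3}


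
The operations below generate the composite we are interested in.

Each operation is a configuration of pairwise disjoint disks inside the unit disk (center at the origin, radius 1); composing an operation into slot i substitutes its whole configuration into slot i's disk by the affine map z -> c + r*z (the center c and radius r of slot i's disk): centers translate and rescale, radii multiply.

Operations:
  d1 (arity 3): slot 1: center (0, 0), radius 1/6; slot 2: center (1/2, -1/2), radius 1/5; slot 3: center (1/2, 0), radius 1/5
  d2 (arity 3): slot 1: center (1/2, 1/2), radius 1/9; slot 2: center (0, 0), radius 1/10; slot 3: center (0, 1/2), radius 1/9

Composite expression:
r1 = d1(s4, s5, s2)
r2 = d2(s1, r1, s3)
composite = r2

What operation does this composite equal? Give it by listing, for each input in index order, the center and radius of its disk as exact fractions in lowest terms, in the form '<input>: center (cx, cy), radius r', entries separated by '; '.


s1: center (1/2, 1/2), radius 1/9; s2: center (1/20, 0), radius 1/50; s3: center (0, 1/2), radius 1/9; s4: center (0, 0), radius 1/60; s5: center (1/20, -1/20), radius 1/50

Nesting under d2 composes maps z -> c + r*z down each s-path.
s1 passes through 1 substitution, ending at center (1/2, 1/2), radius 1/9
s4 passes through 2 substitutions, ending at center (0, 0), radius 1/60
s5 passes through 2 substitutions, ending at center (1/20, -1/20), radius 1/50
s2 passes through 2 substitutions, ending at center (1/20, 0), radius 1/50
s3 passes through 1 substitution, ending at center (0, 1/2), radius 1/9


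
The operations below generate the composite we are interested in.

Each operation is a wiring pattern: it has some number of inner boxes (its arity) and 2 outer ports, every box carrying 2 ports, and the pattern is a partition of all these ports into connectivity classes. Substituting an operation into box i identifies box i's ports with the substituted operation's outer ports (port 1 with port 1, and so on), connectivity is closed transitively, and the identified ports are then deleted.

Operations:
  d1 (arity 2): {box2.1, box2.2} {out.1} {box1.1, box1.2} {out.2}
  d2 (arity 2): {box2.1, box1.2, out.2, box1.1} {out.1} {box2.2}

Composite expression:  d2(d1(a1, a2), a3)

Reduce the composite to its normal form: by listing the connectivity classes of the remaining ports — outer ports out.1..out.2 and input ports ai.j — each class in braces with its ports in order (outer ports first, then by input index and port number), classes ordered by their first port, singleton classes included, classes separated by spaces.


{out.1} {out.2, a3.1} {a1.1, a1.2} {a2.1, a2.2} {a3.2}


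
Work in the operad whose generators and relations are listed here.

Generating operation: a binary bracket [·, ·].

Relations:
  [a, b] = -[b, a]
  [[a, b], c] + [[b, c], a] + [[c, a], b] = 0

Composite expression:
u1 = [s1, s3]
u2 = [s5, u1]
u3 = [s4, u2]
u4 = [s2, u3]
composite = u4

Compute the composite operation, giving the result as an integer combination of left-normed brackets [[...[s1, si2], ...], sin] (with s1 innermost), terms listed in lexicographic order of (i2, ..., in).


Antisymmetry and Jacobi reduce to s1-anchored left-normed brackets.
Composite bracket: [s2, [s4, [s5, [s1, s3]]]]
Each bracket splits as ab - ba, giving 16 signed words (2^4 = 16).
The s1-initial words carry the normal form:
  from s1s3s5s4s2, sign -1: term -[[[[s1, s3], s5], s4], s2]

-[[[[s1, s3], s5], s4], s2]


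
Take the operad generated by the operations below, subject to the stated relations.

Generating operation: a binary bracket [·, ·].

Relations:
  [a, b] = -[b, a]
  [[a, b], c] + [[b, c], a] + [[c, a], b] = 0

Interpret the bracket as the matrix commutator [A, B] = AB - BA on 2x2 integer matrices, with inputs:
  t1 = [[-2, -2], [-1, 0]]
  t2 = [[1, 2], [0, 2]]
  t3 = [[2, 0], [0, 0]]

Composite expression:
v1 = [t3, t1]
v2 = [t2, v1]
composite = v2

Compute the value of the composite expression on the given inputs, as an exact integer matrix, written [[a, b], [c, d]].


[[4, 4], [2, -4]]

[t3, t1] = [[0, -4], [2, 0]]
[t2, [t3, t1]] = [[4, 4], [2, -4]]


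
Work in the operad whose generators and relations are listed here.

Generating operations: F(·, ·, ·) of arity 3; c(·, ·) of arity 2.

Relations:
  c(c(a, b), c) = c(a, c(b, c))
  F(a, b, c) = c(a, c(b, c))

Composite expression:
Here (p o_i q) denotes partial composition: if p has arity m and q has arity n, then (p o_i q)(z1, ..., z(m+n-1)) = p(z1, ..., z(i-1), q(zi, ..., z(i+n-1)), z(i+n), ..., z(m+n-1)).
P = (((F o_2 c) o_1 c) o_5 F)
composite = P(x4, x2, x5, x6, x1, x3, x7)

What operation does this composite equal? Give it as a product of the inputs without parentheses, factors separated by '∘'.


x4 ∘ x2 ∘ x5 ∘ x6 ∘ x1 ∘ x3 ∘ x7

The F-tree's shape is irrelevant; the x-reading-order decides.
c(x4, x2) linearizes to x4 ∘ x2
c(x5, x6) linearizes to x5 ∘ x6
F(x1, x3, x7) linearizes to x1 ∘ x3 ∘ x7
F(c(x4, x2), c(x5, x6), F(x1, x3, x7)) linearizes to x4 ∘ x2 ∘ x5 ∘ x6 ∘ x1 ∘ x3 ∘ x7


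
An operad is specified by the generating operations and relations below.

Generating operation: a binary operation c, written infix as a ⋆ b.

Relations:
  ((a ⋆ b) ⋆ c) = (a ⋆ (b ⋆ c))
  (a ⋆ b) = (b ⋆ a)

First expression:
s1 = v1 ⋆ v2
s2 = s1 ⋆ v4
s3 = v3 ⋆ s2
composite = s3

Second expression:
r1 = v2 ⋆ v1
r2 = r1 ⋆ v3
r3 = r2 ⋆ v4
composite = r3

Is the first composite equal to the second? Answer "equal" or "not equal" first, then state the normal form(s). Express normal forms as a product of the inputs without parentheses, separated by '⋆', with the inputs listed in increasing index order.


The first expression reduces to v1 ⋆ v2 ⋆ v3 ⋆ v4
The second expression reduces to v1 ⋆ v2 ⋆ v3 ⋆ v4
Identical normal forms: equal.

equal; the common form is v1 ⋆ v2 ⋆ v3 ⋆ v4


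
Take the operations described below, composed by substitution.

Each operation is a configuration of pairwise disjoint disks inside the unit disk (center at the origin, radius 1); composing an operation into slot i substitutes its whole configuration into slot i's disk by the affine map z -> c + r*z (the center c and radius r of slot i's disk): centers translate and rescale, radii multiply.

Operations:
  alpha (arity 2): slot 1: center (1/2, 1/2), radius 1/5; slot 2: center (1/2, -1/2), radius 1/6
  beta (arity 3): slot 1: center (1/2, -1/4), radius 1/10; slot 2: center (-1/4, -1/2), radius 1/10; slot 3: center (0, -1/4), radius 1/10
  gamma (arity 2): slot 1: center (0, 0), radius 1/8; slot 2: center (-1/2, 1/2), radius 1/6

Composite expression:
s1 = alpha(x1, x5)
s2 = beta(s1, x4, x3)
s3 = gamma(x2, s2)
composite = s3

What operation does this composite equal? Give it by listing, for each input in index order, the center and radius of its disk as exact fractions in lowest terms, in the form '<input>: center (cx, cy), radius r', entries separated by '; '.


x1: center (-49/120, 7/15), radius 1/300; x2: center (0, 0), radius 1/8; x3: center (-1/2, 11/24), radius 1/60; x4: center (-13/24, 5/12), radius 1/60; x5: center (-49/120, 9/20), radius 1/360

Nesting under gamma composes maps z -> c + r*z down each x-path.
tracing x2 down its 1-map path: center (0, 0), radius 1/8
tracing x1 down its 3-map path: center (-49/120, 7/15), radius 1/300
tracing x5 down its 3-map path: center (-49/120, 9/20), radius 1/360
tracing x4 down its 2-map path: center (-13/24, 5/12), radius 1/60
tracing x3 down its 2-map path: center (-1/2, 11/24), radius 1/60


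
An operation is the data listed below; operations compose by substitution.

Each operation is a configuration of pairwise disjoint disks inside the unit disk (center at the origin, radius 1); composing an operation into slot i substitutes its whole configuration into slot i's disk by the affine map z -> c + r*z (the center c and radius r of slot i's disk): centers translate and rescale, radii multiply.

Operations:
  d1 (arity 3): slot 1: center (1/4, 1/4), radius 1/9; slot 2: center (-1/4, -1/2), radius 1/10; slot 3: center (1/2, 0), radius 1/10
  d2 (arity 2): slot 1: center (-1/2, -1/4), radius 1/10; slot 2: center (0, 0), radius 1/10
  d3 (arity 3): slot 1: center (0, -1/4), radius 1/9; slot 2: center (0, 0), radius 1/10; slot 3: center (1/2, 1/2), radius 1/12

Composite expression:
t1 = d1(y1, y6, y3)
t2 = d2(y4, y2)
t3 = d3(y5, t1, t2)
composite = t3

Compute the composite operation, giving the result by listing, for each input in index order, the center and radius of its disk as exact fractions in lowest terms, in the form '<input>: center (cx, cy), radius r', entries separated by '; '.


y1: center (1/40, 1/40), radius 1/90; y2: center (1/2, 1/2), radius 1/120; y3: center (1/20, 0), radius 1/100; y4: center (11/24, 23/48), radius 1/120; y5: center (0, -1/4), radius 1/9; y6: center (-1/40, -1/20), radius 1/100

Follow each y-input down from d3: c' goes to c + r*c', radius to r*r'.
y5: after 1 affine step, its disk has center (0, -1/4), radius 1/9
y1: after 2 affine steps, its disk has center (1/40, 1/40), radius 1/90
y6: after 2 affine steps, its disk has center (-1/40, -1/20), radius 1/100
y3: after 2 affine steps, its disk has center (1/20, 0), radius 1/100
y4: after 2 affine steps, its disk has center (11/24, 23/48), radius 1/120
y2: after 2 affine steps, its disk has center (1/2, 1/2), radius 1/120


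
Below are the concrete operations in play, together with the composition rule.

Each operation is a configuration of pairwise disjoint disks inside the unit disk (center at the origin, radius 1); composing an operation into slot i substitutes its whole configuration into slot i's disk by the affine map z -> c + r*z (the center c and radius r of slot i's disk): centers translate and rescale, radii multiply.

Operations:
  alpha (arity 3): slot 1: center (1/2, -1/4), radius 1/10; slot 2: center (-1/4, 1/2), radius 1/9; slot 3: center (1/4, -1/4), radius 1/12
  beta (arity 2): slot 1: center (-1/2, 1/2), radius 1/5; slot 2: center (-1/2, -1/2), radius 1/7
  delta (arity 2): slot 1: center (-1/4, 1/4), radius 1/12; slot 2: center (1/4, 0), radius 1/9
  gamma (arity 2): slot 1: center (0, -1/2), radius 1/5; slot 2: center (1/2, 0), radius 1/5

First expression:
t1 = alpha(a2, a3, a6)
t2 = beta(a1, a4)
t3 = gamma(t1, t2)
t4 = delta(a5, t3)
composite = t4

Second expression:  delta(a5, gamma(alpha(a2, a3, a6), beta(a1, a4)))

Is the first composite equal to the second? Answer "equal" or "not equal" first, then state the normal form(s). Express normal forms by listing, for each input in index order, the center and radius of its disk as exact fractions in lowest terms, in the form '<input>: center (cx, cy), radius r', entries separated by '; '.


The first expression, normalized: a1: center (53/180, 1/90), radius 1/225; a2: center (47/180, -11/180), radius 1/450; a3: center (11/45, -2/45), radius 1/405; a4: center (53/180, -1/90), radius 1/315; a5: center (-1/4, 1/4), radius 1/12; a6: center (23/90, -11/180), radius 1/540
The second expression, normalized: a1: center (53/180, 1/90), radius 1/225; a2: center (47/180, -11/180), radius 1/450; a3: center (11/45, -2/45), radius 1/405; a4: center (53/180, -1/90), radius 1/315; a5: center (-1/4, 1/4), radius 1/12; a6: center (23/90, -11/180), radius 1/540
The normal forms match — equal.

equal; both compose to a1: center (53/180, 1/90), radius 1/225; a2: center (47/180, -11/180), radius 1/450; a3: center (11/45, -2/45), radius 1/405; a4: center (53/180, -1/90), radius 1/315; a5: center (-1/4, 1/4), radius 1/12; a6: center (23/90, -11/180), radius 1/540


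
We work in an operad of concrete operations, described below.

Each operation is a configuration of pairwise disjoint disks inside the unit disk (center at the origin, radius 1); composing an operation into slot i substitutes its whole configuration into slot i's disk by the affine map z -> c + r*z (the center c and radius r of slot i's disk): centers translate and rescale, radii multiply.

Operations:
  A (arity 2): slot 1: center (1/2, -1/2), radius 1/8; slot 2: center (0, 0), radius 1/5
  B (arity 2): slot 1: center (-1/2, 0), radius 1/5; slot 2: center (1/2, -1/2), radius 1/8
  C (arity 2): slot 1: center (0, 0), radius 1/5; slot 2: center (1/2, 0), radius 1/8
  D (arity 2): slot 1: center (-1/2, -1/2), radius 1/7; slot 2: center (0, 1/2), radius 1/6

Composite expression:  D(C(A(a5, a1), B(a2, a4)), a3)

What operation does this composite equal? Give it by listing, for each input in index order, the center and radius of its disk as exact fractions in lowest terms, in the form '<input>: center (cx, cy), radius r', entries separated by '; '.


Affine substitution under D: radii multiply and a-centers shift.
input a5: applying the 3 nested substitutions gives center (-17/35, -18/35), radius 1/280
input a1: applying the 3 nested substitutions gives center (-1/2, -1/2), radius 1/175
input a2: applying the 3 nested substitutions gives center (-7/16, -1/2), radius 1/280
input a4: applying the 3 nested substitutions gives center (-47/112, -57/112), radius 1/448
input a3: applying the 1 nested substitution gives center (0, 1/2), radius 1/6

a1: center (-1/2, -1/2), radius 1/175; a2: center (-7/16, -1/2), radius 1/280; a3: center (0, 1/2), radius 1/6; a4: center (-47/112, -57/112), radius 1/448; a5: center (-17/35, -18/35), radius 1/280


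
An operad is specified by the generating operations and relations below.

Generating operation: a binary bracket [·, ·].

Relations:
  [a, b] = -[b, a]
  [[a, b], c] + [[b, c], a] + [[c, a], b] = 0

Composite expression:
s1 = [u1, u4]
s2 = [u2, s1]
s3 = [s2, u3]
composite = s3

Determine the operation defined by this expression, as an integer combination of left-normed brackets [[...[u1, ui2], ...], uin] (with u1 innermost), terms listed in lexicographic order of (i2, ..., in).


-[[[u1, u4], u2], u3]

A multilinear Lie element is pinned by u1-initial words (u1 innermost).
Composite bracket: [[u2, [u1, u4]], u3]
Applying ab - ba throughout gives 8 signed words (2^3 = 8).
Coefficients come from the u1-initial words:
  word u1u4u2u3 has sign -1, contributing -[[[u1, u4], u2], u3]


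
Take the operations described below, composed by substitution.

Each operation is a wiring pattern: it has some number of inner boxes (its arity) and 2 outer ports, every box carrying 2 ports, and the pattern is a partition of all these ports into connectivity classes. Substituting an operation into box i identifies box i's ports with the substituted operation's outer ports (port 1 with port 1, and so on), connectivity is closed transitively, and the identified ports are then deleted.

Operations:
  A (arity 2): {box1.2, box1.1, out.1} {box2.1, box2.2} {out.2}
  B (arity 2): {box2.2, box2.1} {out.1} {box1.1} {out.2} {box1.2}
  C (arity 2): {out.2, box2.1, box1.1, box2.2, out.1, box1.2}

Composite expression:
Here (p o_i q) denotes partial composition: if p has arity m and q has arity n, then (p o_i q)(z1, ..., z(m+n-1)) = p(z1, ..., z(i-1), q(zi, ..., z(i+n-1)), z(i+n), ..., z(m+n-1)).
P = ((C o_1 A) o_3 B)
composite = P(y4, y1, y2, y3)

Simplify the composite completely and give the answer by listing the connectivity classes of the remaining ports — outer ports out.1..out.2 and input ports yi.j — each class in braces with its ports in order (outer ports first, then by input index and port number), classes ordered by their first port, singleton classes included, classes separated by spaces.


Treat the ports identified at C as solder joints: merge, then drop.
A over (y4, y1) gives {out.1, y4.1, y4.2} {out.2} {y1.1, y1.2}, out.j being that stage's outer ports
B over (y2, y3) gives {out.1} {out.2} {y2.1} {y2.2} {y3.1, y3.2}, out.j being that stage's outer ports
C over (y4, y1, y2, y3) gives {out.1, out.2, y4.1, y4.2} {y1.1, y1.2} {y2.1} {y2.2} {y3.1, y3.2}, out.j being that stage's outer ports

{out.1, out.2, y4.1, y4.2} {y1.1, y1.2} {y2.1} {y2.2} {y3.1, y3.2}


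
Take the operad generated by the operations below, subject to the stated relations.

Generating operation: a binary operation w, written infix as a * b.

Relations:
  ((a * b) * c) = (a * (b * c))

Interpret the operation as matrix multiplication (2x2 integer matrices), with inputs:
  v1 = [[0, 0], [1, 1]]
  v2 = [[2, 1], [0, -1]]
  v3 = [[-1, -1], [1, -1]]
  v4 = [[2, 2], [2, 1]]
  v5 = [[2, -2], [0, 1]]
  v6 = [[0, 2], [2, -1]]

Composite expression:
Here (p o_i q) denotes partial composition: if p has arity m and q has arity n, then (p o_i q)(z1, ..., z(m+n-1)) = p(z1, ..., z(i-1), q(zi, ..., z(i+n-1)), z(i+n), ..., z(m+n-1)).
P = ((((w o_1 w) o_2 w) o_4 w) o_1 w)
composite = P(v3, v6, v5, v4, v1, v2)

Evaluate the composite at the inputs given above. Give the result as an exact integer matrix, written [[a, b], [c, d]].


[[-10, 0], [-2, 0]]

(v3 * v6) = [[-2, -1], [-2, 3]]
(v5 * v4) = [[0, 2], [2, 1]]
((v3 * v6) * (v5 * v4)) = [[-2, -5], [6, -1]]
(v1 * v2) = [[0, 0], [2, 0]]
(((v3 * v6) * (v5 * v4)) * (v1 * v2)) = [[-10, 0], [-2, 0]]


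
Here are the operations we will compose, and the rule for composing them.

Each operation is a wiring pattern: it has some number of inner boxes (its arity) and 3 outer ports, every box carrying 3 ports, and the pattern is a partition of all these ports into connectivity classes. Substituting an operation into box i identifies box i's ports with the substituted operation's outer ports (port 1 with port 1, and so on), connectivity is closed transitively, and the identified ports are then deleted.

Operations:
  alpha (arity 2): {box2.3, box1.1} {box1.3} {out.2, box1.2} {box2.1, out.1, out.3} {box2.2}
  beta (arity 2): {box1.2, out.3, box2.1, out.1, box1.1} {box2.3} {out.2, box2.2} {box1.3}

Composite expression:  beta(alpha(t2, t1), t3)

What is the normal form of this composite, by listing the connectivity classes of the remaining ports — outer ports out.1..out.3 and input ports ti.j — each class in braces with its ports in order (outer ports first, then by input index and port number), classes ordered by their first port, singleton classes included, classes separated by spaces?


{out.1, out.3, t1.1, t2.2, t3.1} {out.2, t3.2} {t1.2} {t1.3, t2.1} {t2.3} {t3.3}

Connectivity passes through glued beta-boundaries; trace each wire chain.
after alpha, the pattern on (t2, t1) reads {out.1, out.3, t1.1} {out.2, t2.2} {t1.2} {t1.3, t2.1} {t2.3} (out.j = its outer ports)
after beta, the pattern on (t2, t1, t3) reads {out.1, out.3, t1.1, t2.2, t3.1} {out.2, t3.2} {t1.2} {t1.3, t2.1} {t2.3} {t3.3} (out.j = its outer ports)


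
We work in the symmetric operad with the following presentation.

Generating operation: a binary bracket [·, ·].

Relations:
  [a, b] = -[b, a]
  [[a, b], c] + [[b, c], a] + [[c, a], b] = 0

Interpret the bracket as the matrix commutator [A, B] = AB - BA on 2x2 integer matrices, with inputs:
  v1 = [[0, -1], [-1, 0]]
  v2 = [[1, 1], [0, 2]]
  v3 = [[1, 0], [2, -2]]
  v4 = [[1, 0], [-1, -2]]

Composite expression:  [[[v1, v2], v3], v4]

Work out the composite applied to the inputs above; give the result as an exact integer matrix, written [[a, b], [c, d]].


[[-3, -9], [-7, 3]]

[v1, v2] = [[1, -1], [1, -1]]
[[v1, v2], v3] = [[-2, 3], [-1, 2]]
[[[v1, v2], v3], v4] = [[-3, -9], [-7, 3]]


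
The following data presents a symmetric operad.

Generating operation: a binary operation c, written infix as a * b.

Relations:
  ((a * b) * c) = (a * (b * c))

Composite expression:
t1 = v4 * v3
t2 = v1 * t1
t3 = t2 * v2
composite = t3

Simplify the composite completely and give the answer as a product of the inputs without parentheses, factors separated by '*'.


v1 * v4 * v3 * v2

The c-tree's shape is irrelevant; the v-reading-order decides.
(v4 * v3) spells out as v4 * v3
(v1 * (v4 * v3)) spells out as v1 * v4 * v3
((v1 * (v4 * v3)) * v2) spells out as v1 * v4 * v3 * v2


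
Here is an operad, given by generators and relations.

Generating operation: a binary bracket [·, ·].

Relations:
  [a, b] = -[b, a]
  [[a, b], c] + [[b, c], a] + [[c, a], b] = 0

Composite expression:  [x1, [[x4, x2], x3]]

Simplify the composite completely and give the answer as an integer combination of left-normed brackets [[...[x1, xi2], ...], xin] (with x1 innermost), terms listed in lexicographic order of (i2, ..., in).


-[[[x1, x2], x4], x3] + [[[x1, x3], x2], x4] - [[[x1, x3], x4], x2] + [[[x1, x4], x2], x3]


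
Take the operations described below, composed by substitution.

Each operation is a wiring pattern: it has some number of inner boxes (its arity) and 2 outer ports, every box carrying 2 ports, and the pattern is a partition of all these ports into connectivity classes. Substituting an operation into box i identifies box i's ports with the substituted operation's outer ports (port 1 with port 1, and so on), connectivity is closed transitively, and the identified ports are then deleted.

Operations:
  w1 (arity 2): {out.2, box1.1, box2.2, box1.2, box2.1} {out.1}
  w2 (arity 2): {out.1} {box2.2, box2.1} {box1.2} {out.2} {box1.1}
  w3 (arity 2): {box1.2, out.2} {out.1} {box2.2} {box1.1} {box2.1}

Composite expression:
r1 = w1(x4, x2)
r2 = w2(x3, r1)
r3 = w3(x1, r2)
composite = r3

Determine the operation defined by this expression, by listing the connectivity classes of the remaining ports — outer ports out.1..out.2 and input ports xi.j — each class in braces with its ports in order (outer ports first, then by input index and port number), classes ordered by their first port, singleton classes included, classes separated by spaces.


Connectivity passes through glued w3-boundaries; trace each wire chain.
the subtree at w1 composes to {out.1} {out.2, x2.1, x2.2, x4.1, x4.2} on (x4, x2); out.j = own outer ports
the subtree at w2 composes to {out.1} {out.2} {x2.1, x2.2, x4.1, x4.2} {x3.1} {x3.2} on (x3, x4, x2); out.j = own outer ports
the subtree at w3 composes to {out.1} {out.2, x1.2} {x1.1} {x2.1, x2.2, x4.1, x4.2} {x3.1} {x3.2} on (x1, x3, x4, x2); out.j = own outer ports

{out.1} {out.2, x1.2} {x1.1} {x2.1, x2.2, x4.1, x4.2} {x3.1} {x3.2}


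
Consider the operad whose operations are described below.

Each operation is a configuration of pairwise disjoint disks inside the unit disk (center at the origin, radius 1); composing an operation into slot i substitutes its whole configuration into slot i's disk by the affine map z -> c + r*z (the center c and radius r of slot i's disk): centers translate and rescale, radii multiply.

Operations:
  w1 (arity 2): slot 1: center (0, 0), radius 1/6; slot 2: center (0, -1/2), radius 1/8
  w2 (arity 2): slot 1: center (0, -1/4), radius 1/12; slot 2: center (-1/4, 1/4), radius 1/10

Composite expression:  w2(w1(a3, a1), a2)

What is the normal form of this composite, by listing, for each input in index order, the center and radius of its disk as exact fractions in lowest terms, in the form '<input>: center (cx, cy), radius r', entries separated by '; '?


Nesting under w2 composes maps z -> c + r*z down each a-path.
a3 passes through 2 substitutions, ending at center (0, -1/4), radius 1/72
a1 passes through 2 substitutions, ending at center (0, -7/24), radius 1/96
a2 passes through 1 substitution, ending at center (-1/4, 1/4), radius 1/10

a1: center (0, -7/24), radius 1/96; a2: center (-1/4, 1/4), radius 1/10; a3: center (0, -1/4), radius 1/72


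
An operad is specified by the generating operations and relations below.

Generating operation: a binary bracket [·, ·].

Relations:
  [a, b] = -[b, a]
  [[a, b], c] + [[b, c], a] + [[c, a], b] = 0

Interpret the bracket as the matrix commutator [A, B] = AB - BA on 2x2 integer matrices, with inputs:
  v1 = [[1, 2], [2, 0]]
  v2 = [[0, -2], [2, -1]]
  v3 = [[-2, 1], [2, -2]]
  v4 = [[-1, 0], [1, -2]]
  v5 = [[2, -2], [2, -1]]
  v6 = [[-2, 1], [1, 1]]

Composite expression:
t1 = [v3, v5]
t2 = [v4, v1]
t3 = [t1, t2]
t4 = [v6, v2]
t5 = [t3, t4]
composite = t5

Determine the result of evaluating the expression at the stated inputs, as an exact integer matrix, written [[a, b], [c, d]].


[[144, -186], [30, -144]]

[v3, v5] = [[6, -3], [6, -6]]
[v4, v1] = [[-2, 2], [-1, 2]]
[[v3, v5], [v4, v1]] = [[-9, 12], [-12, 9]]
[v6, v2] = [[4, 5], [7, -4]]
[[[v3, v5], [v4, v1]], [v6, v2]] = [[144, -186], [30, -144]]


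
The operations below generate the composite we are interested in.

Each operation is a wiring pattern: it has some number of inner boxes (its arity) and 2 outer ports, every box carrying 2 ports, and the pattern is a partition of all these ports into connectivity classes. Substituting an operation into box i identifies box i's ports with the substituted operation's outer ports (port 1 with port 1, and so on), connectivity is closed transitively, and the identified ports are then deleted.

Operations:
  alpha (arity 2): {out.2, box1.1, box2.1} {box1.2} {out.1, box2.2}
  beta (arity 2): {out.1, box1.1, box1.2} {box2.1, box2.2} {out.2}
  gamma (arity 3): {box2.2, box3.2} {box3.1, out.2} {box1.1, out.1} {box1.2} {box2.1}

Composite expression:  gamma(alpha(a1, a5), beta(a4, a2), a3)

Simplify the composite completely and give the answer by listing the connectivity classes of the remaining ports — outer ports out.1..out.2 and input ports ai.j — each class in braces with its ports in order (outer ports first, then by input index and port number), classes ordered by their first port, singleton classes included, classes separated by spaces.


{out.1, a5.2} {out.2, a3.1} {a1.1, a5.1} {a1.2} {a2.1, a2.2} {a3.2} {a4.1, a4.2}

Connectivity passes through glued gamma-boundaries; trace each wire chain.
stage alpha: inputs (a1, a5), connectivity {out.1, a5.2} {out.2, a1.1, a5.1} {a1.2}, out.j its boundary
stage beta: inputs (a4, a2), connectivity {out.1, a4.1, a4.2} {out.2} {a2.1, a2.2}, out.j its boundary
stage gamma: inputs (a1, a5, a4, a2, a3), connectivity {out.1, a5.2} {out.2, a3.1} {a1.1, a5.1} {a1.2} {a2.1, a2.2} {a3.2} {a4.1, a4.2}, out.j its boundary
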